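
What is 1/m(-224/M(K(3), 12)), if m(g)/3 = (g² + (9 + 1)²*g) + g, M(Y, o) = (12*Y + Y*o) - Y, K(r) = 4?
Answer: -529/380856 ≈ -0.0013890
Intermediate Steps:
M(Y, o) = 11*Y + Y*o
m(g) = 3*g² + 303*g (m(g) = 3*((g² + (9 + 1)²*g) + g) = 3*((g² + 10²*g) + g) = 3*((g² + 100*g) + g) = 3*(g² + 101*g) = 3*g² + 303*g)
1/m(-224/M(K(3), 12)) = 1/(3*(-224*1/(4*(11 + 12)))*(101 - 224*1/(4*(11 + 12)))) = 1/(3*(-224/(4*23))*(101 - 224/(4*23))) = 1/(3*(-224/92)*(101 - 224/92)) = 1/(3*(-224*1/92)*(101 - 224*1/92)) = 1/(3*(-56/23)*(101 - 56/23)) = 1/(3*(-56/23)*(2267/23)) = 1/(-380856/529) = -529/380856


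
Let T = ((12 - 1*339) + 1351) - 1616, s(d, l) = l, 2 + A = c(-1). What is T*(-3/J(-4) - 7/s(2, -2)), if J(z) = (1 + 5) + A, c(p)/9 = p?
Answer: -12136/5 ≈ -2427.2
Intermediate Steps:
c(p) = 9*p
A = -11 (A = -2 + 9*(-1) = -2 - 9 = -11)
J(z) = -5 (J(z) = (1 + 5) - 11 = 6 - 11 = -5)
T = -592 (T = ((12 - 339) + 1351) - 1616 = (-327 + 1351) - 1616 = 1024 - 1616 = -592)
T*(-3/J(-4) - 7/s(2, -2)) = -592*(-3/(-5) - 7/(-2)) = -592*(-3*(-1/5) - 7*(-1/2)) = -592*(3/5 + 7/2) = -592*41/10 = -12136/5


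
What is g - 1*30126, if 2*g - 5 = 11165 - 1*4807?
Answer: -53889/2 ≈ -26945.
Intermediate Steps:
g = 6363/2 (g = 5/2 + (11165 - 1*4807)/2 = 5/2 + (11165 - 4807)/2 = 5/2 + (½)*6358 = 5/2 + 3179 = 6363/2 ≈ 3181.5)
g - 1*30126 = 6363/2 - 1*30126 = 6363/2 - 30126 = -53889/2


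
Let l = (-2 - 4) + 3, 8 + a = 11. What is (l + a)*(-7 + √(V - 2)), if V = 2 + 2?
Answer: 0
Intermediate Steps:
a = 3 (a = -8 + 11 = 3)
V = 4
l = -3 (l = -6 + 3 = -3)
(l + a)*(-7 + √(V - 2)) = (-3 + 3)*(-7 + √(4 - 2)) = 0*(-7 + √2) = 0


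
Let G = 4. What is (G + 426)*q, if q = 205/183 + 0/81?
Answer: 88150/183 ≈ 481.69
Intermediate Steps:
q = 205/183 (q = 205*(1/183) + 0*(1/81) = 205/183 + 0 = 205/183 ≈ 1.1202)
(G + 426)*q = (4 + 426)*(205/183) = 430*(205/183) = 88150/183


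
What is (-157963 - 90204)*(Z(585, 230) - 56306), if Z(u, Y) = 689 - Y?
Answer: 13859382449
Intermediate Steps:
(-157963 - 90204)*(Z(585, 230) - 56306) = (-157963 - 90204)*((689 - 1*230) - 56306) = -248167*((689 - 230) - 56306) = -248167*(459 - 56306) = -248167*(-55847) = 13859382449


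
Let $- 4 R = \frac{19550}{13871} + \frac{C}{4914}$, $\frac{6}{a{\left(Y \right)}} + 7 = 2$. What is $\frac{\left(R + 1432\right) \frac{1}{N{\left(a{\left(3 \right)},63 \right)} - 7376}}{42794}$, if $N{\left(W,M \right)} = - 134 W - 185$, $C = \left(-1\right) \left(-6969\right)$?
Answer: $- \frac{50030735735}{11069669436121296} \approx -4.5196 \cdot 10^{-6}$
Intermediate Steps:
$a{\left(Y \right)} = - \frac{6}{5}$ ($a{\left(Y \right)} = \frac{6}{-7 + 2} = \frac{6}{-5} = 6 \left(- \frac{1}{5}\right) = - \frac{6}{5}$)
$C = 6969$
$N{\left(W,M \right)} = -185 - 134 W$
$R = - \frac{4941941}{6990984}$ ($R = - \frac{\frac{19550}{13871} + \frac{6969}{4914}}{4} = - \frac{19550 \cdot \frac{1}{13871} + 6969 \cdot \frac{1}{4914}}{4} = - \frac{\frac{19550}{13871} + \frac{2323}{1638}}{4} = \left(- \frac{1}{4}\right) \frac{4941941}{1747746} = - \frac{4941941}{6990984} \approx -0.7069$)
$\frac{\left(R + 1432\right) \frac{1}{N{\left(a{\left(3 \right)},63 \right)} - 7376}}{42794} = \frac{\left(- \frac{4941941}{6990984} + 1432\right) \frac{1}{\left(-185 - - \frac{804}{5}\right) - 7376}}{42794} = \frac{10006147147}{6990984 \left(\left(-185 + \frac{804}{5}\right) - 7376\right)} \frac{1}{42794} = \frac{10006147147}{6990984 \left(- \frac{121}{5} - 7376\right)} \frac{1}{42794} = \frac{10006147147}{6990984 \left(- \frac{37001}{5}\right)} \frac{1}{42794} = \frac{10006147147}{6990984} \left(- \frac{5}{37001}\right) \frac{1}{42794} = \left(- \frac{50030735735}{258673398984}\right) \frac{1}{42794} = - \frac{50030735735}{11069669436121296}$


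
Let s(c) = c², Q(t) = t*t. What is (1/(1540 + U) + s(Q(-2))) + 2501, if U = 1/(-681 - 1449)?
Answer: 8256263013/3280199 ≈ 2517.0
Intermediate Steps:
U = -1/2130 (U = 1/(-2130) = -1/2130 ≈ -0.00046948)
Q(t) = t²
(1/(1540 + U) + s(Q(-2))) + 2501 = (1/(1540 - 1/2130) + ((-2)²)²) + 2501 = (1/(3280199/2130) + 4²) + 2501 = (2130/3280199 + 16) + 2501 = 52485314/3280199 + 2501 = 8256263013/3280199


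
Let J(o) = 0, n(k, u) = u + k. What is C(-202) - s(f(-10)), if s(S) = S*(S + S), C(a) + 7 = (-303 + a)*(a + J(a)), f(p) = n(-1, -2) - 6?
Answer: 101841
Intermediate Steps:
n(k, u) = k + u
f(p) = -9 (f(p) = (-1 - 2) - 6 = -3 - 6 = -9)
C(a) = -7 + a*(-303 + a) (C(a) = -7 + (-303 + a)*(a + 0) = -7 + (-303 + a)*a = -7 + a*(-303 + a))
s(S) = 2*S**2 (s(S) = S*(2*S) = 2*S**2)
C(-202) - s(f(-10)) = (-7 + (-202)**2 - 303*(-202)) - 2*(-9)**2 = (-7 + 40804 + 61206) - 2*81 = 102003 - 1*162 = 102003 - 162 = 101841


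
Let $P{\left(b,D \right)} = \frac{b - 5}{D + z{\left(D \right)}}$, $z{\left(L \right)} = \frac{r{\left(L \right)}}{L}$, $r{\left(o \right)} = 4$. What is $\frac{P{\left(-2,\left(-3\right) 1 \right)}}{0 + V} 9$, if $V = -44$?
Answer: $- \frac{189}{572} \approx -0.33042$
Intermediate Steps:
$z{\left(L \right)} = \frac{4}{L}$
$P{\left(b,D \right)} = \frac{-5 + b}{D + \frac{4}{D}}$ ($P{\left(b,D \right)} = \frac{b - 5}{D + \frac{4}{D}} = \frac{-5 + b}{D + \frac{4}{D}}$)
$\frac{P{\left(-2,\left(-3\right) 1 \right)}}{0 + V} 9 = \frac{\left(-3\right) 1 \frac{1}{4 + \left(\left(-3\right) 1\right)^{2}} \left(-5 - 2\right)}{0 - 44} \cdot 9 = \frac{\left(-3\right) \frac{1}{4 + \left(-3\right)^{2}} \left(-7\right)}{-44} \cdot 9 = - \frac{\left(-3\right) \frac{1}{4 + 9} \left(-7\right)}{44} \cdot 9 = - \frac{\left(-3\right) \frac{1}{13} \left(-7\right)}{44} \cdot 9 = \left(- \frac{1}{44}\right) \frac{21}{13} \cdot 9 = \left(- \frac{21}{572}\right) 9 = - \frac{189}{572}$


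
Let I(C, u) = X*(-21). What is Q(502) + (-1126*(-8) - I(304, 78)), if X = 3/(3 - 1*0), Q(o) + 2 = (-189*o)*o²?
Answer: -23909626485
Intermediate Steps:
Q(o) = -2 - 189*o³ (Q(o) = -2 + (-189*o)*o² = -2 - 189*o³)
X = 1 (X = 3/(3 + 0) = 3/3 = 3*(⅓) = 1)
I(C, u) = -21 (I(C, u) = 1*(-21) = -21)
Q(502) + (-1126*(-8) - I(304, 78)) = (-2 - 189*502³) + (-1126*(-8) - 1*(-21)) = (-2 - 189*126506008) + (9008 + 21) = (-2 - 23909635512) + 9029 = -23909635514 + 9029 = -23909626485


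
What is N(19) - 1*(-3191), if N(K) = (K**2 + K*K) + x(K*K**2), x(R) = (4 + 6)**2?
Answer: 4013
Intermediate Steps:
x(R) = 100 (x(R) = 10**2 = 100)
N(K) = 100 + 2*K**2 (N(K) = (K**2 + K*K) + 100 = (K**2 + K**2) + 100 = 2*K**2 + 100 = 100 + 2*K**2)
N(19) - 1*(-3191) = (100 + 2*19**2) - 1*(-3191) = (100 + 2*361) + 3191 = (100 + 722) + 3191 = 822 + 3191 = 4013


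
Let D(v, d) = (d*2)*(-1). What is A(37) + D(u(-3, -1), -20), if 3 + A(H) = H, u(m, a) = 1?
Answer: 74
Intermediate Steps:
D(v, d) = -2*d (D(v, d) = (2*d)*(-1) = -2*d)
A(H) = -3 + H
A(37) + D(u(-3, -1), -20) = (-3 + 37) - 2*(-20) = 34 + 40 = 74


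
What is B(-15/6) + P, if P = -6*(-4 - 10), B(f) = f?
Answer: 163/2 ≈ 81.500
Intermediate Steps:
P = 84 (P = -6*(-14) = 84)
B(-15/6) + P = -15/6 + 84 = -15*⅙ + 84 = -5/2 + 84 = 163/2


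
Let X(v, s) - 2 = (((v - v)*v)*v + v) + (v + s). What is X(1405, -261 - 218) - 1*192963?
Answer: -190630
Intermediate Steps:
X(v, s) = 2 + s + 2*v (X(v, s) = 2 + ((((v - v)*v)*v + v) + (v + s)) = 2 + (((0*v)*v + v) + (s + v)) = 2 + ((0*v + v) + (s + v)) = 2 + ((0 + v) + (s + v)) = 2 + (v + (s + v)) = 2 + (s + 2*v) = 2 + s + 2*v)
X(1405, -261 - 218) - 1*192963 = (2 + (-261 - 218) + 2*1405) - 1*192963 = (2 - 479 + 2810) - 192963 = 2333 - 192963 = -190630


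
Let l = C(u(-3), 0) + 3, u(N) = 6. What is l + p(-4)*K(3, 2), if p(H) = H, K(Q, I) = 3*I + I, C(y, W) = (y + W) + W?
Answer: -23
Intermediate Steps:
C(y, W) = y + 2*W (C(y, W) = (W + y) + W = y + 2*W)
K(Q, I) = 4*I
l = 9 (l = (6 + 2*0) + 3 = (6 + 0) + 3 = 6 + 3 = 9)
l + p(-4)*K(3, 2) = 9 - 16*2 = 9 - 4*8 = 9 - 32 = -23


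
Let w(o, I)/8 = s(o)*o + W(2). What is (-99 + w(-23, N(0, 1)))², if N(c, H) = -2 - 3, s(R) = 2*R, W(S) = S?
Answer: 70241161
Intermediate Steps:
N(c, H) = -5
w(o, I) = 16 + 16*o² (w(o, I) = 8*((2*o)*o + 2) = 8*(2*o² + 2) = 8*(2 + 2*o²) = 16 + 16*o²)
(-99 + w(-23, N(0, 1)))² = (-99 + (16 + 16*(-23)²))² = (-99 + (16 + 16*529))² = (-99 + (16 + 8464))² = (-99 + 8480)² = 8381² = 70241161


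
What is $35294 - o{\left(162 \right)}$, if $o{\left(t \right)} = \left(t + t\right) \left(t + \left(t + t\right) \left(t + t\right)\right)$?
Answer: $-34029418$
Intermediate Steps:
$o{\left(t \right)} = 2 t \left(t + 4 t^{2}\right)$ ($o{\left(t \right)} = 2 t \left(t + 2 t 2 t\right) = 2 t \left(t + 4 t^{2}\right)$)
$35294 - o{\left(162 \right)} = 35294 - 162^{2} \left(2 + 8 \cdot 162\right) = 35294 - 26244 \left(2 + 1296\right) = 35294 - 26244 \cdot 1298 = 35294 - 34064712 = -34029418$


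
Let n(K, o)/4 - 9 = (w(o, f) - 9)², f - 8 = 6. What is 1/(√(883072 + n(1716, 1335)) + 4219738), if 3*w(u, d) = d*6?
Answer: 2109869/8903093952046 - √221138/8903093952046 ≈ 2.3693e-7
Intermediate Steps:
f = 14 (f = 8 + 6 = 14)
w(u, d) = 2*d (w(u, d) = (d*6)/3 = (6*d)/3 = 2*d)
n(K, o) = 1480 (n(K, o) = 36 + 4*(2*14 - 9)² = 36 + 4*(28 - 9)² = 36 + 4*19² = 36 + 4*361 = 36 + 1444 = 1480)
1/(√(883072 + n(1716, 1335)) + 4219738) = 1/(√(883072 + 1480) + 4219738) = 1/(√884552 + 4219738) = 1/(2*√221138 + 4219738) = 1/(4219738 + 2*√221138)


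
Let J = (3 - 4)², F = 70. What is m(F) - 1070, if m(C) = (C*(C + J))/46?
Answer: -22125/23 ≈ -961.96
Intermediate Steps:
J = 1 (J = (-1)² = 1)
m(C) = C*(1 + C)/46 (m(C) = (C*(C + 1))/46 = (C*(1 + C))*(1/46) = C*(1 + C)/46)
m(F) - 1070 = (1/46)*70*(1 + 70) - 1070 = (1/46)*70*71 - 1070 = 2485/23 - 1070 = -22125/23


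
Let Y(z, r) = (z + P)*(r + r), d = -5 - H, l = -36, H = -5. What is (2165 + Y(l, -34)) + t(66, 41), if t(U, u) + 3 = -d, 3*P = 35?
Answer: 11450/3 ≈ 3816.7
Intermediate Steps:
P = 35/3 (P = (1/3)*35 = 35/3 ≈ 11.667)
d = 0 (d = -5 - 1*(-5) = -5 + 5 = 0)
Y(z, r) = 2*r*(35/3 + z) (Y(z, r) = (z + 35/3)*(r + r) = (35/3 + z)*(2*r) = 2*r*(35/3 + z))
t(U, u) = -3 (t(U, u) = -3 - 1*0 = -3 + 0 = -3)
(2165 + Y(l, -34)) + t(66, 41) = (2165 + (2/3)*(-34)*(35 + 3*(-36))) - 3 = (2165 + (2/3)*(-34)*(35 - 108)) - 3 = (2165 + (2/3)*(-34)*(-73)) - 3 = (2165 + 4964/3) - 3 = 11459/3 - 3 = 11450/3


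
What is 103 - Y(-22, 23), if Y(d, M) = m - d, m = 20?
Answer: 61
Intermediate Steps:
Y(d, M) = 20 - d
103 - Y(-22, 23) = 103 - (20 - 1*(-22)) = 103 - (20 + 22) = 103 - 1*42 = 103 - 42 = 61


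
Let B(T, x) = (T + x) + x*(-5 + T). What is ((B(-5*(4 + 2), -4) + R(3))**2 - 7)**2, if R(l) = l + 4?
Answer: 162868644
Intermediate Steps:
R(l) = 4 + l
B(T, x) = T + x + x*(-5 + T)
((B(-5*(4 + 2), -4) + R(3))**2 - 7)**2 = (((-5*(4 + 2) - 4*(-4) - 5*(4 + 2)*(-4)) + (4 + 3))**2 - 7)**2 = (((-5*6 + 16 - 5*6*(-4)) + 7)**2 - 7)**2 = (((-30 + 16 - 30*(-4)) + 7)**2 - 7)**2 = (((-30 + 16 + 120) + 7)**2 - 7)**2 = ((106 + 7)**2 - 7)**2 = (113**2 - 7)**2 = (12769 - 7)**2 = 12762**2 = 162868644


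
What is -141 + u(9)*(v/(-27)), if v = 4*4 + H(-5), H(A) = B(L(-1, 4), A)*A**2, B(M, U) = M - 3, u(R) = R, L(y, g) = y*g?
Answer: -88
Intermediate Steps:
L(y, g) = g*y
B(M, U) = -3 + M
H(A) = -7*A**2 (H(A) = (-3 + 4*(-1))*A**2 = (-3 - 4)*A**2 = -7*A**2)
v = -159 (v = 4*4 - 7*(-5)**2 = 16 - 7*25 = 16 - 175 = -159)
-141 + u(9)*(v/(-27)) = -141 + 9*(-159/(-27)) = -141 + 9*(-159*(-1/27)) = -141 + 9*(53/9) = -141 + 53 = -88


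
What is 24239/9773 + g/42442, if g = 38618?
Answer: 703082676/207392833 ≈ 3.3901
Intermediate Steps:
24239/9773 + g/42442 = 24239/9773 + 38618/42442 = 24239*(1/9773) + 38618*(1/42442) = 24239/9773 + 19309/21221 = 703082676/207392833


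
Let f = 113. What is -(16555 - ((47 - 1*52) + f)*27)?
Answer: -13639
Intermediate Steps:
-(16555 - ((47 - 1*52) + f)*27) = -(16555 - ((47 - 1*52) + 113)*27) = -(16555 - ((47 - 52) + 113)*27) = -(16555 - (-5 + 113)*27) = -(16555 - 108*27) = -(16555 - 1*2916) = -(16555 - 2916) = -1*13639 = -13639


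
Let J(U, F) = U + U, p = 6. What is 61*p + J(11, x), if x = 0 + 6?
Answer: 388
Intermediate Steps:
x = 6
J(U, F) = 2*U
61*p + J(11, x) = 61*6 + 2*11 = 366 + 22 = 388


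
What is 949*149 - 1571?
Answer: 139830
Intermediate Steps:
949*149 - 1571 = 141401 - 1571 = 139830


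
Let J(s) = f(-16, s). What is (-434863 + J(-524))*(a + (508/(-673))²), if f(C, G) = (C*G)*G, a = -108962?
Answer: 238274348800491086/452929 ≈ 5.2607e+11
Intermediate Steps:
f(C, G) = C*G²
J(s) = -16*s²
(-434863 + J(-524))*(a + (508/(-673))²) = (-434863 - 16*(-524)²)*(-108962 + (508/(-673))²) = (-434863 - 16*274576)*(-108962 + (508*(-1/673))²) = (-434863 - 4393216)*(-108962 + (-508/673)²) = -4828079*(-108962 + 258064/452929) = -4828079*(-49351791634/452929) = 238274348800491086/452929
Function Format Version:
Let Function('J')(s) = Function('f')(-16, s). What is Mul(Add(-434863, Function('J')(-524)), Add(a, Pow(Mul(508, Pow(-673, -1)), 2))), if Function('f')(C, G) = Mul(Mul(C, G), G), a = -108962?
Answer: Rational(238274348800491086, 452929) ≈ 5.2607e+11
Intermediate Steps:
Function('f')(C, G) = Mul(C, Pow(G, 2))
Function('J')(s) = Mul(-16, Pow(s, 2))
Mul(Add(-434863, Function('J')(-524)), Add(a, Pow(Mul(508, Pow(-673, -1)), 2))) = Mul(Add(-434863, Mul(-16, Pow(-524, 2))), Add(-108962, Pow(Mul(508, Pow(-673, -1)), 2))) = Mul(Add(-434863, Mul(-16, 274576)), Add(-108962, Pow(Mul(508, Rational(-1, 673)), 2))) = Mul(Add(-434863, -4393216), Add(-108962, Pow(Rational(-508, 673), 2))) = Mul(-4828079, Add(-108962, Rational(258064, 452929))) = Mul(-4828079, Rational(-49351791634, 452929)) = Rational(238274348800491086, 452929)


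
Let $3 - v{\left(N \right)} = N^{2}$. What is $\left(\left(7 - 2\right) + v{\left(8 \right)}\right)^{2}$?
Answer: $3136$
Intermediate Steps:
$v{\left(N \right)} = 3 - N^{2}$
$\left(\left(7 - 2\right) + v{\left(8 \right)}\right)^{2} = \left(\left(7 - 2\right) + \left(3 - 8^{2}\right)\right)^{2} = \left(\left(7 - 2\right) + \left(3 - 64\right)\right)^{2} = \left(5 + \left(3 - 64\right)\right)^{2} = \left(5 - 61\right)^{2} = \left(-56\right)^{2} = 3136$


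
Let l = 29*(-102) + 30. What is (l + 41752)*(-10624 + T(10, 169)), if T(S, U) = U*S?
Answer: -346853616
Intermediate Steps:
T(S, U) = S*U
l = -2928 (l = -2958 + 30 = -2928)
(l + 41752)*(-10624 + T(10, 169)) = (-2928 + 41752)*(-10624 + 10*169) = 38824*(-10624 + 1690) = 38824*(-8934) = -346853616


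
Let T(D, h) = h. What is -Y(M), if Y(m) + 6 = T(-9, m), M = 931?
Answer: -925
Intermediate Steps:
Y(m) = -6 + m
-Y(M) = -(-6 + 931) = -1*925 = -925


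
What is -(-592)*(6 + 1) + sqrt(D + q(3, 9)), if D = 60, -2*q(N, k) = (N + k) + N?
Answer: 4144 + sqrt(210)/2 ≈ 4151.2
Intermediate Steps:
q(N, k) = -N - k/2 (q(N, k) = -((N + k) + N)/2 = -(k + 2*N)/2 = -N - k/2)
-(-592)*(6 + 1) + sqrt(D + q(3, 9)) = -(-592)*(6 + 1) + sqrt(60 + (-1*3 - 1/2*9)) = -(-592)*7 + sqrt(60 + (-3 - 9/2)) = -148*(-28) + sqrt(60 - 15/2) = 4144 + sqrt(105/2) = 4144 + sqrt(210)/2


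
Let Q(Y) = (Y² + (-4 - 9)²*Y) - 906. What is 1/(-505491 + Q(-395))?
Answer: -1/417127 ≈ -2.3974e-6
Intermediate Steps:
Q(Y) = -906 + Y² + 169*Y (Q(Y) = (Y² + (-13)²*Y) - 906 = (Y² + 169*Y) - 906 = -906 + Y² + 169*Y)
1/(-505491 + Q(-395)) = 1/(-505491 + (-906 + (-395)² + 169*(-395))) = 1/(-505491 + (-906 + 156025 - 66755)) = 1/(-505491 + 88364) = 1/(-417127) = -1/417127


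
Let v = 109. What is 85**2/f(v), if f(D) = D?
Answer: 7225/109 ≈ 66.284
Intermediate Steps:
85**2/f(v) = 85**2/109 = 7225*(1/109) = 7225/109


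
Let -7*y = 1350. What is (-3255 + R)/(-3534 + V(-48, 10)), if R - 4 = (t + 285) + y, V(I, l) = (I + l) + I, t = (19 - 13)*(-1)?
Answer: 11077/12670 ≈ 0.87427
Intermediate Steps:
y = -1350/7 (y = -⅐*1350 = -1350/7 ≈ -192.86)
t = -6 (t = 6*(-1) = -6)
V(I, l) = l + 2*I
R = 631/7 (R = 4 + ((-6 + 285) - 1350/7) = 4 + (279 - 1350/7) = 4 + 603/7 = 631/7 ≈ 90.143)
(-3255 + R)/(-3534 + V(-48, 10)) = (-3255 + 631/7)/(-3534 + (10 + 2*(-48))) = -22154/(7*(-3534 + (10 - 96))) = -22154/(7*(-3534 - 86)) = -22154/7/(-3620) = -22154/7*(-1/3620) = 11077/12670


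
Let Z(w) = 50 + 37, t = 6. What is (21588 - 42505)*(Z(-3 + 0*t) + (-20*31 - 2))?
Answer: 11190595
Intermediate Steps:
Z(w) = 87
(21588 - 42505)*(Z(-3 + 0*t) + (-20*31 - 2)) = (21588 - 42505)*(87 + (-20*31 - 2)) = -20917*(87 + (-620 - 2)) = -20917*(87 - 622) = -20917*(-535) = 11190595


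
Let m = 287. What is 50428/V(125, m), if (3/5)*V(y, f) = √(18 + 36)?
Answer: 25214*√6/15 ≈ 4117.4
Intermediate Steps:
V(y, f) = 5*√6 (V(y, f) = 5*√(18 + 36)/3 = 5*√54/3 = 5*(3*√6)/3 = 5*√6)
50428/V(125, m) = 50428/((5*√6)) = 50428*(√6/30) = 25214*√6/15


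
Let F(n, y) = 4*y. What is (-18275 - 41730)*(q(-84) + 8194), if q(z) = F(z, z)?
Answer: -471519290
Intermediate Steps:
q(z) = 4*z
(-18275 - 41730)*(q(-84) + 8194) = (-18275 - 41730)*(4*(-84) + 8194) = -60005*(-336 + 8194) = -60005*7858 = -471519290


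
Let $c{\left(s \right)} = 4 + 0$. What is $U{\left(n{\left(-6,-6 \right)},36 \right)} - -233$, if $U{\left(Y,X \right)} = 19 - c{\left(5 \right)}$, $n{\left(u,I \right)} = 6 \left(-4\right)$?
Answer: $248$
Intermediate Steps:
$c{\left(s \right)} = 4$
$n{\left(u,I \right)} = -24$
$U{\left(Y,X \right)} = 15$ ($U{\left(Y,X \right)} = 19 - 4 = 15$)
$U{\left(n{\left(-6,-6 \right)},36 \right)} - -233 = 15 - -233 = 15 + 233 = 248$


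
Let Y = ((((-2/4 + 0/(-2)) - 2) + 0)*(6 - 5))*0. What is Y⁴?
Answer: 0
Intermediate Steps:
Y = 0 (Y = ((((-2*¼ + 0*(-½)) - 2) + 0)*1)*0 = ((((-½ + 0) - 2) + 0)*1)*0 = (((-½ - 2) + 0)*1)*0 = ((-5/2 + 0)*1)*0 = -5/2*1*0 = -5/2*0 = 0)
Y⁴ = 0⁴ = 0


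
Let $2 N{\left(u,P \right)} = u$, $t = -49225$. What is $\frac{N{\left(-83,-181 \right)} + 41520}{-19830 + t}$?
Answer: $- \frac{11851}{19730} \approx -0.60066$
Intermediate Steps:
$N{\left(u,P \right)} = \frac{u}{2}$
$\frac{N{\left(-83,-181 \right)} + 41520}{-19830 + t} = \frac{\frac{1}{2} \left(-83\right) + 41520}{-19830 - 49225} = \frac{- \frac{83}{2} + 41520}{-69055} = \frac{82957}{2} \left(- \frac{1}{69055}\right) = - \frac{11851}{19730}$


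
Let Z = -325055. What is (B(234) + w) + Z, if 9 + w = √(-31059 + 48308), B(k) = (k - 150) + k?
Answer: -324746 + √17249 ≈ -3.2461e+5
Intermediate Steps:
B(k) = -150 + 2*k (B(k) = (-150 + k) + k = -150 + 2*k)
w = -9 + √17249 (w = -9 + √(-31059 + 48308) = -9 + √17249 ≈ 122.34)
(B(234) + w) + Z = ((-150 + 2*234) + (-9 + √17249)) - 325055 = ((-150 + 468) + (-9 + √17249)) - 325055 = (318 + (-9 + √17249)) - 325055 = (309 + √17249) - 325055 = -324746 + √17249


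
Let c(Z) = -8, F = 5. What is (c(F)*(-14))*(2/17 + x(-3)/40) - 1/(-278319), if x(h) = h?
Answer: 112997599/23657115 ≈ 4.7765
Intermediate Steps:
(c(F)*(-14))*(2/17 + x(-3)/40) - 1/(-278319) = (-8*(-14))*(2/17 - 3/40) - 1/(-278319) = 112*(2*(1/17) - 3*1/40) - 1*(-1/278319) = 112*(2/17 - 3/40) + 1/278319 = 112*(29/680) + 1/278319 = 406/85 + 1/278319 = 112997599/23657115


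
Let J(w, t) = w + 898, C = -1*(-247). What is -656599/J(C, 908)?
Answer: -656599/1145 ≈ -573.45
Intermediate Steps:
C = 247
J(w, t) = 898 + w
-656599/J(C, 908) = -656599/(898 + 247) = -656599/1145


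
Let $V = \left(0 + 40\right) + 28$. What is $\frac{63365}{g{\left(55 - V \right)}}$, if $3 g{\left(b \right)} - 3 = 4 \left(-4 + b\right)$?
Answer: $- \frac{38019}{13} \approx -2924.5$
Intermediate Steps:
$V = 68$ ($V = 40 + 28 = 68$)
$g{\left(b \right)} = - \frac{13}{3} + \frac{4 b}{3}$ ($g{\left(b \right)} = 1 + \frac{4 \left(-4 + b\right)}{3} = 1 + \frac{-16 + 4 b}{3} = 1 + \left(- \frac{16}{3} + \frac{4 b}{3}\right) = - \frac{13}{3} + \frac{4 b}{3}$)
$\frac{63365}{g{\left(55 - V \right)}} = \frac{63365}{- \frac{13}{3} + \frac{4 \left(55 - 68\right)}{3}} = \frac{63365}{- \frac{13}{3} + \frac{4}{3} \left(-13\right)} = \frac{63365}{- \frac{13}{3} - \frac{52}{3}} = \frac{63365}{- \frac{65}{3}} = 63365 \left(- \frac{3}{65}\right) = - \frac{38019}{13}$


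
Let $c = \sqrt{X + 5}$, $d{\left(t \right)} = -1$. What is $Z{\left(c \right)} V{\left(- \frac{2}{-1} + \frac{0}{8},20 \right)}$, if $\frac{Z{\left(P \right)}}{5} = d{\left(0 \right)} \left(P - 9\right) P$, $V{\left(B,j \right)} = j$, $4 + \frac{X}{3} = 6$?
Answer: $-1100 + 900 \sqrt{11} \approx 1885.0$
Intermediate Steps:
$X = 6$ ($X = -12 + 3 \cdot 6 = -12 + 18 = 6$)
$c = \sqrt{11}$ ($c = \sqrt{6 + 5} = \sqrt{11} \approx 3.3166$)
$Z{\left(P \right)} = 5 P \left(9 - P\right)$ ($Z{\left(P \right)} = 5 - (P - 9) P = 5 - (-9 + P) P = 5 \left(9 - P\right) P = 5 P \left(9 - P\right)$)
$Z{\left(c \right)} V{\left(- \frac{2}{-1} + \frac{0}{8},20 \right)} = 5 \sqrt{11} \left(9 - \sqrt{11}\right) 20 = 100 \sqrt{11} \left(9 - \sqrt{11}\right)$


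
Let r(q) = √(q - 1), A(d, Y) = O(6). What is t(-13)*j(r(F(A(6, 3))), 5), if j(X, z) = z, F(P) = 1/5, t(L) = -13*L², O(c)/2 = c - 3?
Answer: -10985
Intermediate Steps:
O(c) = -6 + 2*c (O(c) = 2*(c - 3) = 2*(-3 + c) = -6 + 2*c)
A(d, Y) = 6 (A(d, Y) = -6 + 2*6 = -6 + 12 = 6)
F(P) = ⅕
r(q) = √(-1 + q)
t(-13)*j(r(F(A(6, 3))), 5) = -13*(-13)²*5 = -13*169*5 = -2197*5 = -10985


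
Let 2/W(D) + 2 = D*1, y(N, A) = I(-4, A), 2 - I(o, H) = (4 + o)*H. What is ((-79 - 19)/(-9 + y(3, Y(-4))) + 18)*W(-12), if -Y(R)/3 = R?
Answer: -32/7 ≈ -4.5714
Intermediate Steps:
Y(R) = -3*R
I(o, H) = 2 - H*(4 + o) (I(o, H) = 2 - (4 + o)*H = 2 - H*(4 + o))
y(N, A) = 2 (y(N, A) = 2 - 4*A - 1*A*(-4) = 2 - 4*A + 4*A = 2)
W(D) = 2/(-2 + D) (W(D) = 2/(-2 + D*1) = 2/(-2 + D))
((-79 - 19)/(-9 + y(3, Y(-4))) + 18)*W(-12) = ((-79 - 19)/(-9 + 2) + 18)*(2/(-2 - 12)) = (-98/(-7) + 18)*(2/(-14)) = (-98*(-⅐) + 18)*(2*(-1/14)) = (14 + 18)*(-⅐) = 32*(-⅐) = -32/7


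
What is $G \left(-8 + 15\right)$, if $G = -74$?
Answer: $-518$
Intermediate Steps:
$G \left(-8 + 15\right) = - 74 \left(-8 + 15\right) = \left(-74\right) 7 = -518$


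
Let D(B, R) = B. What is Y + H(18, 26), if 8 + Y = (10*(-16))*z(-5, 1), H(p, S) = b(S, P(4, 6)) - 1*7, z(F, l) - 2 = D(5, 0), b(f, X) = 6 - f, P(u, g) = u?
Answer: -1155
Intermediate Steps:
z(F, l) = 7 (z(F, l) = 2 + 5 = 7)
H(p, S) = -1 - S (H(p, S) = (6 - S) - 1*7 = (6 - S) - 7 = -1 - S)
Y = -1128 (Y = -8 + (10*(-16))*7 = -8 - 160*7 = -8 - 1120 = -1128)
Y + H(18, 26) = -1128 + (-1 - 1*26) = -1128 + (-1 - 26) = -1128 - 27 = -1155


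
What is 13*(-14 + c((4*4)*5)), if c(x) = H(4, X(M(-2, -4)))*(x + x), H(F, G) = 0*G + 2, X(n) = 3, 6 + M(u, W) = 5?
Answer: 3978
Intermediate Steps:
M(u, W) = -1 (M(u, W) = -6 + 5 = -1)
H(F, G) = 2 (H(F, G) = 0 + 2 = 2)
c(x) = 4*x (c(x) = 2*(x + x) = 2*(2*x) = 4*x)
13*(-14 + c((4*4)*5)) = 13*(-14 + 4*((4*4)*5)) = 13*(-14 + 4*(16*5)) = 13*(-14 + 4*80) = 13*(-14 + 320) = 13*306 = 3978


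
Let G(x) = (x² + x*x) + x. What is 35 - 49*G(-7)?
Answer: -4424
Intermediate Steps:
G(x) = x + 2*x² (G(x) = (x² + x²) + x = 2*x² + x = x + 2*x²)
35 - 49*G(-7) = 35 - (-343)*(1 + 2*(-7)) = 35 - (-343)*(1 - 14) = 35 - (-343)*(-13) = 35 - 49*91 = 35 - 4459 = -4424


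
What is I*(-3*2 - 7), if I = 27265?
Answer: -354445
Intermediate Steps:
I*(-3*2 - 7) = 27265*(-3*2 - 7) = 27265*(-6 - 7) = 27265*(-13) = -354445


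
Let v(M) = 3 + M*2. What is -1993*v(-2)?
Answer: 1993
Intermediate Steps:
v(M) = 3 + 2*M
-1993*v(-2) = -1993*(3 + 2*(-2)) = -1993*(3 - 4) = -1993*(-1) = 1993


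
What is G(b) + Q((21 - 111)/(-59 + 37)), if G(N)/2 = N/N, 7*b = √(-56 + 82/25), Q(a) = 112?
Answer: 114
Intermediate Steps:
b = I*√1318/35 (b = √(-56 + 82/25)/7 = √(-1318/25)/7 = (I*√1318/5)/7 = I*√1318/35 ≈ 1.0373*I)
G(N) = 2 (G(N) = 2*(N/N) = 2*1 = 2)
G(b) + Q((21 - 111)/(-59 + 37)) = 2 + 112 = 114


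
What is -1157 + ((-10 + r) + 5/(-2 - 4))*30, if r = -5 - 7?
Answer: -1842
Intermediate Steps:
r = -12
-1157 + ((-10 + r) + 5/(-2 - 4))*30 = -1157 + ((-10 - 12) + 5/(-2 - 4))*30 = -1157 + (-22 + 5/(-6))*30 = -1157 + (-22 + 5*(-⅙))*30 = -1157 + (-22 - ⅚)*30 = -1157 - 137/6*30 = -1157 - 685 = -1842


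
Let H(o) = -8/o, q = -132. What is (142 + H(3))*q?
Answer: -18392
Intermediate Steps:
(142 + H(3))*q = (142 - 8/3)*(-132) = (418/3)*(-132) = -18392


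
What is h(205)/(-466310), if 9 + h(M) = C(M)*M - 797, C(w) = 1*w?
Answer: -41219/466310 ≈ -0.088394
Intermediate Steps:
C(w) = w
h(M) = -806 + M² (h(M) = -9 + (M*M - 797) = -9 + (M² - 797) = -9 + (-797 + M²) = -806 + M²)
h(205)/(-466310) = (-806 + 205²)/(-466310) = (-806 + 42025)*(-1/466310) = 41219*(-1/466310) = -41219/466310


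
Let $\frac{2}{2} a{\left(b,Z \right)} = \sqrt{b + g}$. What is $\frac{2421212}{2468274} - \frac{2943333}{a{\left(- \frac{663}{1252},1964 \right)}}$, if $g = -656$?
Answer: $\frac{1210606}{1234137} + \frac{5886666 i \sqrt{210023}}{23485} \approx 0.98093 + 1.1487 \cdot 10^{5} i$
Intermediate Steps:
$a{\left(b,Z \right)} = \sqrt{-656 + b}$ ($a{\left(b,Z \right)} = \sqrt{b - 656} = \sqrt{-656 + b}$)
$\frac{2421212}{2468274} - \frac{2943333}{a{\left(- \frac{663}{1252},1964 \right)}} = \frac{2421212}{2468274} - \frac{2943333}{\sqrt{-656 - \frac{663}{1252}}} = 2421212 \cdot \frac{1}{2468274} - \frac{2943333}{\sqrt{-656 - \frac{663}{1252}}} = \frac{1210606}{1234137} - \frac{2943333}{\sqrt{-656 - \frac{663}{1252}}} = \frac{1210606}{1234137} - \frac{2943333}{\sqrt{- \frac{821975}{1252}}} = \frac{1210606}{1234137} - \frac{2943333}{\frac{35}{626} i \sqrt{210023}} = \frac{1210606}{1234137} - 2943333 \left(- \frac{2 i \sqrt{210023}}{23485}\right) = \frac{1210606}{1234137} + \frac{5886666 i \sqrt{210023}}{23485}$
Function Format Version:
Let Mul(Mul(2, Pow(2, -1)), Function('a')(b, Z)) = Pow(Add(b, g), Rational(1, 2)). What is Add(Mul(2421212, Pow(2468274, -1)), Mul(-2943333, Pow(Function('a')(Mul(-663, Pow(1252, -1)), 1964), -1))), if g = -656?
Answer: Add(Rational(1210606, 1234137), Mul(Rational(5886666, 23485), I, Pow(210023, Rational(1, 2)))) ≈ Add(0.98093, Mul(1.1487e+5, I))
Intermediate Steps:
Function('a')(b, Z) = Pow(Add(-656, b), Rational(1, 2)) (Function('a')(b, Z) = Pow(Add(b, -656), Rational(1, 2)) = Pow(Add(-656, b), Rational(1, 2)))
Add(Mul(2421212, Pow(2468274, -1)), Mul(-2943333, Pow(Function('a')(Mul(-663, Pow(1252, -1)), 1964), -1))) = Add(Mul(2421212, Pow(2468274, -1)), Mul(-2943333, Pow(Pow(Add(-656, Mul(-663, Pow(1252, -1))), Rational(1, 2)), -1))) = Add(Mul(2421212, Rational(1, 2468274)), Mul(-2943333, Pow(Pow(Add(-656, Mul(-663, Rational(1, 1252))), Rational(1, 2)), -1))) = Add(Rational(1210606, 1234137), Mul(-2943333, Pow(Pow(Add(-656, Rational(-663, 1252)), Rational(1, 2)), -1))) = Add(Rational(1210606, 1234137), Mul(-2943333, Pow(Pow(Rational(-821975, 1252), Rational(1, 2)), -1))) = Add(Rational(1210606, 1234137), Mul(-2943333, Pow(Mul(Rational(35, 626), I, Pow(210023, Rational(1, 2))), -1))) = Add(Rational(1210606, 1234137), Mul(-2943333, Mul(Rational(-2, 23485), I, Pow(210023, Rational(1, 2))))) = Add(Rational(1210606, 1234137), Mul(Rational(5886666, 23485), I, Pow(210023, Rational(1, 2))))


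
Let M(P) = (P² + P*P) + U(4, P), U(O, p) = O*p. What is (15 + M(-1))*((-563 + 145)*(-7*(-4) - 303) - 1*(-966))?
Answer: 1506908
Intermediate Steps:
M(P) = 2*P² + 4*P (M(P) = (P² + P*P) + 4*P = (P² + P²) + 4*P = 2*P² + 4*P)
(15 + M(-1))*((-563 + 145)*(-7*(-4) - 303) - 1*(-966)) = (15 + 2*(-1)*(2 - 1))*((-563 + 145)*(-7*(-4) - 303) - 1*(-966)) = (15 + 2*(-1)*1)*(-418*(28 - 303) + 966) = (15 - 2)*(-418*(-275) + 966) = 13*(114950 + 966) = 13*115916 = 1506908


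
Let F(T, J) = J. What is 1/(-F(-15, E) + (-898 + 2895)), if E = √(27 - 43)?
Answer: 1997/3988025 + 4*I/3988025 ≈ 0.00050075 + 1.003e-6*I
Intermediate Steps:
E = 4*I (E = √(-16) = 4*I ≈ 4.0*I)
1/(-F(-15, E) + (-898 + 2895)) = 1/(-4*I + (-898 + 2895)) = 1/(-4*I + 1997) = 1/(1997 - 4*I) = (1997 + 4*I)/3988025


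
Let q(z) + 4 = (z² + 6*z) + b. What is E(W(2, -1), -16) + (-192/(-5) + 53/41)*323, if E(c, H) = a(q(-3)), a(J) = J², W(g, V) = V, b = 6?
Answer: 2638296/205 ≈ 12870.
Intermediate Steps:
q(z) = 2 + z² + 6*z (q(z) = -4 + ((z² + 6*z) + 6) = -4 + (6 + z² + 6*z) = 2 + z² + 6*z)
E(c, H) = 49 (E(c, H) = (2 + (-3)² + 6*(-3))² = (2 + 9 - 18)² = (-7)² = 49)
E(W(2, -1), -16) + (-192/(-5) + 53/41)*323 = 49 + (-192/(-5) + 53/41)*323 = 49 + (-192*(-⅕) + 53*(1/41))*323 = 49 + (192/5 + 53/41)*323 = 49 + (8137/205)*323 = 49 + 2628251/205 = 2638296/205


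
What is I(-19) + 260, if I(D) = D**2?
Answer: 621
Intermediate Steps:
I(-19) + 260 = (-19)**2 + 260 = 361 + 260 = 621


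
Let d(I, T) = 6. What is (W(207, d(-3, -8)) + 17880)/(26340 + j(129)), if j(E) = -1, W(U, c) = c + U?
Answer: 18093/26339 ≈ 0.68693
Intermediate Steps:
W(U, c) = U + c
(W(207, d(-3, -8)) + 17880)/(26340 + j(129)) = ((207 + 6) + 17880)/(26340 - 1) = (213 + 17880)/26339 = 18093*(1/26339) = 18093/26339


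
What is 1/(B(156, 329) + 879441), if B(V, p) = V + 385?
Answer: 1/879982 ≈ 1.1364e-6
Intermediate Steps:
B(V, p) = 385 + V
1/(B(156, 329) + 879441) = 1/((385 + 156) + 879441) = 1/(541 + 879441) = 1/879982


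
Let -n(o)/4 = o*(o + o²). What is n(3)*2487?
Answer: -358128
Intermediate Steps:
n(o) = -4*o*(o + o²)
n(3)*2487 = (4*3²*(-1 - 1*3))*2487 = (4*9*(-1 - 3))*2487 = (4*9*(-4))*2487 = -144*2487 = -358128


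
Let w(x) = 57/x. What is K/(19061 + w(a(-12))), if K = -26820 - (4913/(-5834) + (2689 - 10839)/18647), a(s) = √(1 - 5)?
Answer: -111221598267484978/79049244738018767 - 166298491717293*I/79049244738018767 ≈ -1.407 - 0.0021037*I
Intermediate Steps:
a(s) = 2*I (a(s) = √(-4) = 2*I)
K = -2917517398549/108786598 (K = -26820 - (4913*(-1/5834) - 8150*1/18647) = -26820 - (-4913/5834 - 8150/18647) = -26820 - 1*(-139159811/108786598) = -26820 + 139159811/108786598 = -2917517398549/108786598 ≈ -26819.)
K/(19061 + w(a(-12))) = -2917517398549/(108786598*(19061 + 57/((2*I)))) = -2917517398549/(108786598*(19061 + 57*(-I/2))) = -2917517398549*4*(19061 + 57*I/2)/1453290133/108786598 = -5835034797098*(19061 + 57*I/2)/79049244738018767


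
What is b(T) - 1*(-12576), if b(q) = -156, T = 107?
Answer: 12420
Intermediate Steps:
b(T) - 1*(-12576) = -156 - 1*(-12576) = -156 + 12576 = 12420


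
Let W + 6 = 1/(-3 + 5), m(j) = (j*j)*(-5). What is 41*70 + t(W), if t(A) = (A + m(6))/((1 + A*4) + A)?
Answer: 2877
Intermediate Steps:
m(j) = -5*j² (m(j) = j²*(-5) = -5*j²)
W = -11/2 (W = -6 + 1/(-3 + 5) = -6 + 1/2 = -6 + ½ = -11/2 ≈ -5.5000)
t(A) = (-180 + A)/(1 + 5*A) (t(A) = (A - 5*6²)/((1 + A*4) + A) = (A - 5*36)/((1 + 4*A) + A) = (A - 180)/(1 + 5*A) = (-180 + A)/(1 + 5*A))
41*70 + t(W) = 41*70 + (-180 - 11/2)/(1 + 5*(-11/2)) = 2870 - 371/2/(1 - 55/2) = 2870 - 371/2/(-53/2) = 2870 - 2/53*(-371/2) = 2870 + 7 = 2877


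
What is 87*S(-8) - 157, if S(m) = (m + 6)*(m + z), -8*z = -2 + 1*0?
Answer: 2383/2 ≈ 1191.5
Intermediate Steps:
z = 1/4 (z = -(-2 + 1*0)/8 = -(-2 + 0)/8 = -1/8*(-2) = 1/4 ≈ 0.25000)
S(m) = (6 + m)*(1/4 + m) (S(m) = (m + 6)*(m + 1/4) = (6 + m)*(1/4 + m))
87*S(-8) - 157 = 87*(3/2 + (-8)**2 + (25/4)*(-8)) - 157 = 87*(3/2 + 64 - 50) - 157 = 87*(31/2) - 157 = 2697/2 - 157 = 2383/2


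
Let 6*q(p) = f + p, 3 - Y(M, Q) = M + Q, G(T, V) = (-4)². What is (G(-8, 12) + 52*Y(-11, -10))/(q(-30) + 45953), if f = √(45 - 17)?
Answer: 74672064/2714424047 - 3792*√7/19000968329 ≈ 0.027509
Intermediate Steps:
G(T, V) = 16
f = 2*√7 (f = √28 = 2*√7 ≈ 5.2915)
Y(M, Q) = 3 - M - Q (Y(M, Q) = 3 - (M + Q) = 3 + (-M - Q) = 3 - M - Q)
q(p) = √7/3 + p/6 (q(p) = (2*√7 + p)/6 = (p + 2*√7)/6 = √7/3 + p/6)
(G(-8, 12) + 52*Y(-11, -10))/(q(-30) + 45953) = (16 + 52*(3 - 1*(-11) - 1*(-10)))/((√7/3 + (⅙)*(-30)) + 45953) = (16 + 52*(3 + 11 + 10))/((√7/3 - 5) + 45953) = (16 + 52*24)/((-5 + √7/3) + 45953) = (16 + 1248)/(45948 + √7/3) = 1264/(45948 + √7/3)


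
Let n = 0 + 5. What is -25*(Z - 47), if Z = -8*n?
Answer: 2175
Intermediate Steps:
n = 5
Z = -40 (Z = -8*5 = -40)
-25*(Z - 47) = -25*(-40 - 47) = -25*(-87) = 2175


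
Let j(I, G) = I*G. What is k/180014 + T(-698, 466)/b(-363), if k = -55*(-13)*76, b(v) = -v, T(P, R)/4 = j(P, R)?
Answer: -117095724794/32672541 ≈ -3583.9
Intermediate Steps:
j(I, G) = G*I
T(P, R) = 4*P*R (T(P, R) = 4*(R*P) = 4*(P*R) = 4*P*R)
k = 54340 (k = 715*76 = 54340)
k/180014 + T(-698, 466)/b(-363) = 54340/180014 + (4*(-698)*466)/((-1*(-363))) = 54340*(1/180014) - 1301072/363 = 27170/90007 - 1301072*1/363 = 27170/90007 - 1301072/363 = -117095724794/32672541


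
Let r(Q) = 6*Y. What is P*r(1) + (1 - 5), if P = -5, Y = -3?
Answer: 86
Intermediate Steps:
r(Q) = -18 (r(Q) = 6*(-3) = -18)
P*r(1) + (1 - 5) = -5*(-18) + (1 - 5) = 90 - 4 = 86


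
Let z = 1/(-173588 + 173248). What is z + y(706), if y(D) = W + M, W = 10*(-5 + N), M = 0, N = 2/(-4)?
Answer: -18701/340 ≈ -55.003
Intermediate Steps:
N = -½ (N = 2*(-¼) = -½ ≈ -0.50000)
z = -1/340 (z = 1/(-340) = -1/340 ≈ -0.0029412)
W = -55 (W = 10*(-5 - ½) = 10*(-11/2) = -55)
y(D) = -55 (y(D) = -55 + 0 = -55)
z + y(706) = -1/340 - 55 = -18701/340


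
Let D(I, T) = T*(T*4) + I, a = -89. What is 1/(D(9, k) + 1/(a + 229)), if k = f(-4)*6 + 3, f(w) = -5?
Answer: 140/409501 ≈ 0.00034188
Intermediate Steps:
k = -27 (k = -5*6 + 3 = -30 + 3 = -27)
D(I, T) = I + 4*T² (D(I, T) = T*(4*T) + I = 4*T² + I = I + 4*T²)
1/(D(9, k) + 1/(a + 229)) = 1/((9 + 4*(-27)²) + 1/(-89 + 229)) = 1/((9 + 4*729) + 1/140) = 1/((9 + 2916) + 1/140) = 1/(2925 + 1/140) = 1/(409501/140) = 140/409501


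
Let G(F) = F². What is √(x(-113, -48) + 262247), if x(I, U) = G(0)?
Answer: √262247 ≈ 512.10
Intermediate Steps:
x(I, U) = 0 (x(I, U) = 0² = 0)
√(x(-113, -48) + 262247) = √(0 + 262247) = √262247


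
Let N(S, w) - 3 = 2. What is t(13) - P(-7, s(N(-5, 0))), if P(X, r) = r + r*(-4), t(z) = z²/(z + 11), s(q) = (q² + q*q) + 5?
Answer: 4129/24 ≈ 172.04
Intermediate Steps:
N(S, w) = 5 (N(S, w) = 3 + 2 = 5)
s(q) = 5 + 2*q² (s(q) = (q² + q²) + 5 = 2*q² + 5 = 5 + 2*q²)
t(z) = z²/(11 + z)
P(X, r) = -3*r (P(X, r) = r - 4*r = -3*r)
t(13) - P(-7, s(N(-5, 0))) = 13²/(11 + 13) - (-3)*(5 + 2*5²) = 169/24 - (-3)*(5 + 2*25) = 169*(1/24) - (-3)*(5 + 50) = 169/24 - (-3)*55 = 169/24 - 1*(-165) = 169/24 + 165 = 4129/24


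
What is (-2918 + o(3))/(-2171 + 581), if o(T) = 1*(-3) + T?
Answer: 1459/795 ≈ 1.8352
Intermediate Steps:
o(T) = -3 + T
(-2918 + o(3))/(-2171 + 581) = (-2918 + (-3 + 3))/(-2171 + 581) = (-2918 + 0)/(-1590) = -2918*(-1/1590) = 1459/795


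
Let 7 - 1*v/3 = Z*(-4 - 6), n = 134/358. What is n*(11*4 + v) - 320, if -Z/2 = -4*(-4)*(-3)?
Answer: 140035/179 ≈ 782.32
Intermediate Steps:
n = 67/179 (n = 134*(1/358) = 67/179 ≈ 0.37430)
Z = 96 (Z = -2*(-4*(-4))*(-3) = -32*(-3) = -2*(-48) = 96)
v = 2901 (v = 21 - 288*(-4 - 6) = 21 - 288*(-10) = 21 - 3*(-960) = 21 + 2880 = 2901)
n*(11*4 + v) - 320 = 67*(11*4 + 2901)/179 - 320 = 67*(44 + 2901)/179 - 320 = (67/179)*2945 - 320 = 197315/179 - 320 = 140035/179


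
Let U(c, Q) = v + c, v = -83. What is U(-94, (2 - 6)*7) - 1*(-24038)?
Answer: 23861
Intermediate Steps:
U(c, Q) = -83 + c
U(-94, (2 - 6)*7) - 1*(-24038) = (-83 - 94) - 1*(-24038) = -177 + 24038 = 23861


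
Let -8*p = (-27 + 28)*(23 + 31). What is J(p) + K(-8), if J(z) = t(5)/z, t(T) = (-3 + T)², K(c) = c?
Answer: -232/27 ≈ -8.5926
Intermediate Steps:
p = -27/4 (p = -(-27 + 28)*(23 + 31)/8 = -54/8 = -⅛*54 = -27/4 ≈ -6.7500)
J(z) = 4/z (J(z) = (-3 + 5)²/z = 2²/z = 4/z)
J(p) + K(-8) = 4/(-27/4) - 8 = 4*(-4/27) - 8 = -16/27 - 8 = -232/27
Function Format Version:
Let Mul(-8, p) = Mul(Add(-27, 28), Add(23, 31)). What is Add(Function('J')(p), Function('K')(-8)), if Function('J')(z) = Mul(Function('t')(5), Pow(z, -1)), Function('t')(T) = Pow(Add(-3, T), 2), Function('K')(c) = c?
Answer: Rational(-232, 27) ≈ -8.5926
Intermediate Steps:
p = Rational(-27, 4) (p = Mul(Rational(-1, 8), Mul(Add(-27, 28), Add(23, 31))) = Mul(Rational(-1, 8), Mul(1, 54)) = Mul(Rational(-1, 8), 54) = Rational(-27, 4) ≈ -6.7500)
Function('J')(z) = Mul(4, Pow(z, -1)) (Function('J')(z) = Mul(Pow(Add(-3, 5), 2), Pow(z, -1)) = Mul(Pow(2, 2), Pow(z, -1)) = Mul(4, Pow(z, -1)))
Add(Function('J')(p), Function('K')(-8)) = Add(Mul(4, Pow(Rational(-27, 4), -1)), -8) = Add(Mul(4, Rational(-4, 27)), -8) = Add(Rational(-16, 27), -8) = Rational(-232, 27)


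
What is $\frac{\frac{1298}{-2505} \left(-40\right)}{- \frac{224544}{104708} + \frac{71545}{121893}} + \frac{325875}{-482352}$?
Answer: $- \frac{45510139367054417}{3254693967643664} \approx -13.983$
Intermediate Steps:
$\frac{\frac{1298}{-2505} \left(-40\right)}{- \frac{224544}{104708} + \frac{71545}{121893}} + \frac{325875}{-482352} = \frac{1298 \left(- \frac{1}{2505}\right) \left(-40\right)}{\left(-224544\right) \frac{1}{104708} + 71545 \cdot \frac{1}{121893}} + 325875 \left(- \frac{1}{482352}\right) = \frac{\left(- \frac{1298}{2505}\right) \left(-40\right)}{- \frac{56136}{26177} + \frac{1745}{2973}} - \frac{108625}{160784} = \frac{10384}{501 \left(- \frac{121213463}{77824221}\right)} - \frac{108625}{160784} = \frac{10384}{501} \left(- \frac{77824221}{121213463}\right) - \frac{108625}{160784} = - \frac{269375570288}{20242648321} - \frac{108625}{160784} = - \frac{45510139367054417}{3254693967643664}$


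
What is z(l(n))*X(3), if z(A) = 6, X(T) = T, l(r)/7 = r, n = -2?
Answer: 18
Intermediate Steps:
l(r) = 7*r
z(l(n))*X(3) = 6*3 = 18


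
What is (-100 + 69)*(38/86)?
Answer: -589/43 ≈ -13.698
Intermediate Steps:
(-100 + 69)*(38/86) = -1178/86 = -31*19/43 = -589/43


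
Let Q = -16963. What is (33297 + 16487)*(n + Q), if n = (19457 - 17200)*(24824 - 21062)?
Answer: 421863193864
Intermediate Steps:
n = 8490834 (n = 2257*3762 = 8490834)
(33297 + 16487)*(n + Q) = (33297 + 16487)*(8490834 - 16963) = 49784*8473871 = 421863193864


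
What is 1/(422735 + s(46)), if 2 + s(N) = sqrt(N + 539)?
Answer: 140911/59567729568 - sqrt(65)/59567729568 ≈ 2.3654e-6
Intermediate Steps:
s(N) = -2 + sqrt(539 + N) (s(N) = -2 + sqrt(N + 539) = -2 + sqrt(539 + N))
1/(422735 + s(46)) = 1/(422735 + (-2 + sqrt(539 + 46))) = 1/(422735 + (-2 + sqrt(585))) = 1/(422735 + (-2 + 3*sqrt(65))) = 1/(422733 + 3*sqrt(65))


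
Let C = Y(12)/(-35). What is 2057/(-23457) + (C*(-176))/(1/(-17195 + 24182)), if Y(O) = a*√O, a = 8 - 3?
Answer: -2057/23457 + 2459424*√3/7 ≈ 6.0855e+5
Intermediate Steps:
a = 5
Y(O) = 5*√O
C = -2*√3/7 (C = (5*√12)/(-35) = (5*(2*√3))*(-1/35) = (10*√3)*(-1/35) = -2*√3/7 ≈ -0.49487)
2057/(-23457) + (C*(-176))/(1/(-17195 + 24182)) = 2057/(-23457) + (-2*√3/7*(-176))/(1/(-17195 + 24182)) = 2057*(-1/23457) + (352*√3/7)/(1/6987) = -2057/23457 + (352*√3/7)/(1/6987) = -2057/23457 + (352*√3/7)*6987 = -2057/23457 + 2459424*√3/7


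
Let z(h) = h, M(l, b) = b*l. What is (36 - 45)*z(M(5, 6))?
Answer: -270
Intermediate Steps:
(36 - 45)*z(M(5, 6)) = (36 - 45)*(6*5) = -9*30 = -270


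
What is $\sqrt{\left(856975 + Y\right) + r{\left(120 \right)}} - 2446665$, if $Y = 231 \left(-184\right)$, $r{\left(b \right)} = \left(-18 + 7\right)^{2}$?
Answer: $-2446665 + 16 \sqrt{3182} \approx -2.4458 \cdot 10^{6}$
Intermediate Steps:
$r{\left(b \right)} = 121$ ($r{\left(b \right)} = \left(-11\right)^{2} = 121$)
$Y = -42504$
$\sqrt{\left(856975 + Y\right) + r{\left(120 \right)}} - 2446665 = \sqrt{\left(856975 - 42504\right) + 121} - 2446665 = \sqrt{814471 + 121} - 2446665 = \sqrt{814592} - 2446665 = 16 \sqrt{3182} - 2446665 = -2446665 + 16 \sqrt{3182}$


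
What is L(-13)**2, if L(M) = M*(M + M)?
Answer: 114244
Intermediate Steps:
L(M) = 2*M**2 (L(M) = M*(2*M) = 2*M**2)
L(-13)**2 = (2*(-13)**2)**2 = (2*169)**2 = 338**2 = 114244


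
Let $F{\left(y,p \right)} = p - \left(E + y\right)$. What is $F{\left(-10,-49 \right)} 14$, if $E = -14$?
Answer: $-350$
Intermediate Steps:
$F{\left(y,p \right)} = 14 + p - y$ ($F{\left(y,p \right)} = p - \left(-14 + y\right) = 14 + p - y$)
$F{\left(-10,-49 \right)} 14 = \left(14 - 49 - -10\right) 14 = \left(14 - 49 + 10\right) 14 = \left(-25\right) 14 = -350$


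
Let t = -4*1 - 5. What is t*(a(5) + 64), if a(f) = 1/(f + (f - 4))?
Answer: -1155/2 ≈ -577.50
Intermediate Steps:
t = -9 (t = -4 - 5 = -9)
a(f) = 1/(-4 + 2*f) (a(f) = 1/(f + (-4 + f)) = 1/(-4 + 2*f))
t*(a(5) + 64) = -9*(1/(2*(-2 + 5)) + 64) = -9*((½)/3 + 64) = -9*((½)*(⅓) + 64) = -9*(⅙ + 64) = -9*385/6 = -1155/2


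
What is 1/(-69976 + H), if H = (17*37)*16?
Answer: -1/59912 ≈ -1.6691e-5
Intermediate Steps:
H = 10064 (H = 629*16 = 10064)
1/(-69976 + H) = 1/(-69976 + 10064) = 1/(-59912) = -1/59912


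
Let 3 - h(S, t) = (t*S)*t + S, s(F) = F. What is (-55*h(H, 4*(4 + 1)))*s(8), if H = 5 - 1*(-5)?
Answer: 1763080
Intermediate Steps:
H = 10 (H = 5 + 5 = 10)
h(S, t) = 3 - S - S*t² (h(S, t) = 3 - ((t*S)*t + S) = 3 - ((S*t)*t + S) = 3 - (S*t² + S) = 3 - (S + S*t²) = 3 + (-S - S*t²) = 3 - S - S*t²)
(-55*h(H, 4*(4 + 1)))*s(8) = -55*(3 - 1*10 - 1*10*(4*(4 + 1))²)*8 = -55*(3 - 10 - 1*10*(4*5)²)*8 = -55*(3 - 10 - 1*10*20²)*8 = -55*(3 - 10 - 1*10*400)*8 = -55*(3 - 10 - 4000)*8 = -55*(-4007)*8 = 220385*8 = 1763080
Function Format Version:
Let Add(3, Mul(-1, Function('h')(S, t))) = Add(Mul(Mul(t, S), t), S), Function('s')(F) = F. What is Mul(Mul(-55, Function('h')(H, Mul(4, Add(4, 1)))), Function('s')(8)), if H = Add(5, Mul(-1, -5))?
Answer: 1763080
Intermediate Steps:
H = 10 (H = Add(5, 5) = 10)
Function('h')(S, t) = Add(3, Mul(-1, S), Mul(-1, S, Pow(t, 2))) (Function('h')(S, t) = Add(3, Mul(-1, Add(Mul(Mul(t, S), t), S))) = Add(3, Mul(-1, Add(Mul(Mul(S, t), t), S))) = Add(3, Mul(-1, Add(Mul(S, Pow(t, 2)), S))) = Add(3, Mul(-1, Add(S, Mul(S, Pow(t, 2))))) = Add(3, Add(Mul(-1, S), Mul(-1, S, Pow(t, 2)))) = Add(3, Mul(-1, S), Mul(-1, S, Pow(t, 2))))
Mul(Mul(-55, Function('h')(H, Mul(4, Add(4, 1)))), Function('s')(8)) = Mul(Mul(-55, Add(3, Mul(-1, 10), Mul(-1, 10, Pow(Mul(4, Add(4, 1)), 2)))), 8) = Mul(Mul(-55, Add(3, -10, Mul(-1, 10, Pow(Mul(4, 5), 2)))), 8) = Mul(Mul(-55, Add(3, -10, Mul(-1, 10, Pow(20, 2)))), 8) = Mul(Mul(-55, Add(3, -10, Mul(-1, 10, 400))), 8) = Mul(Mul(-55, Add(3, -10, -4000)), 8) = Mul(Mul(-55, -4007), 8) = Mul(220385, 8) = 1763080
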